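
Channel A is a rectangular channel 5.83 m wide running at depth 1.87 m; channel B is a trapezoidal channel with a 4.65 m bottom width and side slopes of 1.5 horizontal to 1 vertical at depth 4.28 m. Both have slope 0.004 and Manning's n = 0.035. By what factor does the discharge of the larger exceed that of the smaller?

Channel A: Flow area A = b·y = 5.83 × 1.87 = 10.9 m². Wetted perimeter P = b + 2y = 5.83 + 2×1.87 = 9.57 m. Hydraulic radius R = A/P = 10.9/9.57 = 1.139 m. Q_A = (1/0.035)·10.9·1.139^(2/3)·√0.004 = 21.49 m³/s.
Channel B: With bottom width b = 4.65 m and side slope z = 1.5: A = (b + zy)y = (4.65 + 1.5×4.28)×4.28 = 47.38 m²; P = b + 2y√(1+z²) = 4.65 + 2×4.28×1.803 = 20.08 m. Hydraulic radius R = A/P = 47.38/20.08 = 2.359 m. Q_B = (1/0.035)·47.38·2.359^(2/3)·√0.004 = 151.7 m³/s.
The larger discharge is 151.7 m³/s and the smaller is 21.49 m³/s; the ratio is 7.06.

7.06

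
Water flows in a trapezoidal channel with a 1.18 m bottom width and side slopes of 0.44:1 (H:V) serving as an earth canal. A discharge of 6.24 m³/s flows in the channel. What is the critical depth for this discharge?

At critical depth, Q² T / (g A³) = 1, i.e. A³/T = Q²/g = 6.24²/9.81 = 3.969.
Trying y = 1.42 m: A³/T = 6.928 — over.
Trying y = 1.08 m: A³/T = 2.681 — short.
Trying y = 1.21 m: A³/T = 3.963 — ≈ 3.969.

y_c = 1.21 m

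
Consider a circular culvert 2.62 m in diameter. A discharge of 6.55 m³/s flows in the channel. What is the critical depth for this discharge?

At critical depth, Q² T / (g A³) = 1, i.e. A³/T = Q²/g = 6.55²/9.81 = 4.373.
Trying y = 1.41 m: A³/T = 9.901 — too large.
Trying y = 0.858 m: A³/T = 1.472 — too small.
Trying y = 1.14 m: A³/T = 4.393 — close enough.

y_c = 1.14 m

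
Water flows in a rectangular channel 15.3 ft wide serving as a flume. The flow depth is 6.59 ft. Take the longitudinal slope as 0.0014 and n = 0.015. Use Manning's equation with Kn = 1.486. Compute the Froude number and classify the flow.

Flow area A = b·y = 15.3 × 6.59 = 100.8 ft². Wetted perimeter P = b + 2y = 15.3 + 2×6.59 = 28.48 ft.
Hydraulic radius R = A/P = 100.8/28.48 = 3.54 ft.
V = (1.486/n) R^(2/3) √S = (1.486/0.015) × 3.54^(2/3) × √0.0014 = 8.61 ft/s. Hydraulic depth D_h = A/T = 100.8/15.3 = 6.59 ft.
Froude number Fr = V/√(g·D_h) = 8.61/√(32.2×6.59) = 0.591, which is less than 1, so the flow is subcritical.

subcritical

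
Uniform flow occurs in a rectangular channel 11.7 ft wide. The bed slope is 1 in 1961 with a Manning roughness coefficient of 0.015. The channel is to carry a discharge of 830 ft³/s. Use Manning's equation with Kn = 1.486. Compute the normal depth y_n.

y_n = 12.6 ft

Manning's equation rearranged: A R^(2/3) = nQ / (1.486·√S) = 0.015 × 830 / (1.486 × √0.0005099) = 371.
At y = 14.6 ft: A R^(2/3) = 443 — over.
At y = 8.76 ft: A R^(2/3) = 236.6 — short.
At y = 12.6 ft: A R^(2/3) = 371.2 — close enough.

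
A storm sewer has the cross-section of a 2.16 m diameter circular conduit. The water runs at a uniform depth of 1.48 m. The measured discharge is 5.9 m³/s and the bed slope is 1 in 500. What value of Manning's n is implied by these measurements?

n = 0.015

For a circular section of diameter D = 2.16 m at depth y = 1.48 m, the central angle is θ = 2 arccos(1 − 2y/D) = 3.9 rad. Then A = (D²/8)(θ − sin θ) = 2.676 m² and P = Dθ/2 = 4.212 m.
Hydraulic radius R = A/P = 2.676/4.212 = 0.6353 m.
Rearranging Manning's equation: n = (1/Q) A R^(2/3) S^(1/2) = (1/5.9) × 2.676 × 0.6353^(2/3) × √0.002 = 0.015.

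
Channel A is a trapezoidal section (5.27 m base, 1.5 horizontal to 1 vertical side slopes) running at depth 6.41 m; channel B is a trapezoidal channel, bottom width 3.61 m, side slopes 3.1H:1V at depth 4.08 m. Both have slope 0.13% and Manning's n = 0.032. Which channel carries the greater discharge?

channel A

Channel A: With bottom width b = 5.27 m and side slope z = 1.5: A = (b + zy)y = (5.27 + 1.5×6.41)×6.41 = 95.41 m²; P = b + 2y√(1+z²) = 5.27 + 2×6.41×1.803 = 28.38 m. Hydraulic radius R = A/P = 95.41/28.38 = 3.362 m. Q_A = (1/0.032)·95.41·3.362^(2/3)·√0.0013 = 241.3 m³/s.
Channel B: With bottom width b = 3.61 m and side slope z = 3.1: A = (b + zy)y = (3.61 + 3.1×4.08)×4.08 = 66.33 m²; P = b + 2y√(1+z²) = 3.61 + 2×4.08×3.257 = 30.19 m. Hydraulic radius R = A/P = 66.33/30.19 = 2.197 m. Q_B = (1/0.032)·66.33·2.197^(2/3)·√0.0013 = 126.3 m³/s.
Q_A = 241.3 m³/s vs Q_B = 126.3 m³/s, so channel A carries more.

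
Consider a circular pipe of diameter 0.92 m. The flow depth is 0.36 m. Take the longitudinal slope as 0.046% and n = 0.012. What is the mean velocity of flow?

V = 0.599 m/s

For a circular section of diameter D = 0.92 m at depth y = 0.36 m, the central angle is θ = 2 arccos(1 − 2y/D) = 2.703 rad. Then A = (D²/8)(θ − sin θ) = 0.2411 m² and P = Dθ/2 = 1.244 m.
Hydraulic radius R = A/P = 0.2411/1.244 = 0.1939 m.
From Manning's equation, V = (1/n) R^(2/3) S^(1/2) = (1/0.012) × 0.1939^(2/3) × 0.00046^(1/2) = 0.599 m/s.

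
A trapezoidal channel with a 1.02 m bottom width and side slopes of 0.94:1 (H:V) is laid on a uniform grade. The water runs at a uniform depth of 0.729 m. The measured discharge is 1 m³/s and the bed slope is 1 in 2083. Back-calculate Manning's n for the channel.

n = 0.0151

With bottom width b = 1.02 m and side slope z = 0.94: A = (b + zy)y = (1.02 + 0.94×0.729)×0.729 = 1.243 m²; P = b + 2y√(1+z²) = 1.02 + 2×0.729×1.372 = 3.021 m.
Hydraulic radius R = A/P = 1.243/3.021 = 0.4115 m.
Rearranging Manning's equation: n = (1/Q) A R^(2/3) S^(1/2) = (1/1) × 1.243 × 0.4115^(2/3) × √0.0004801 = 0.0151.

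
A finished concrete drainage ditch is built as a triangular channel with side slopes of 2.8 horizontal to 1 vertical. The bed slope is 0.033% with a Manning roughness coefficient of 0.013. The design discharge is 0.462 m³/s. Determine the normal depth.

Manning's equation rearranged: A R^(2/3) = nQ / (1·√S) = 0.013 × 0.462 / (√0.00033) = 0.3306.
Trying y = 0.436 m: A R^(2/3) = 0.1852 — short.
Trying y = 0.691 m: A R^(2/3) = 0.6325 — over.
Trying y = 0.542 m: A R^(2/3) = 0.3309 — ≈ 0.3306.

y_n = 0.542 m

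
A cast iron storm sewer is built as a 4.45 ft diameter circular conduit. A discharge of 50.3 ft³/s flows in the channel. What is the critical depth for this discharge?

At critical depth, Q² T / (g A³) = 1, i.e. A³/T = Q²/g = 50.3²/32.2 = 78.57.
Trying y = 1.58 ft: A³/T = 28.42 — too small.
Trying y = 2.06 ft: A³/T = 78.72 — close enough.

y_c = 2.06 ft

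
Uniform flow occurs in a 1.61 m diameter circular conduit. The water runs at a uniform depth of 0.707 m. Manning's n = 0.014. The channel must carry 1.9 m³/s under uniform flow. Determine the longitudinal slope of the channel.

S = 0.00361

For a circular section of diameter D = 1.61 m at depth y = 0.707 m, the central angle is θ = 2 arccos(1 − 2y/D) = 2.898 rad. Then A = (D²/8)(θ − sin θ) = 0.8605 m² and P = Dθ/2 = 2.332 m.
Hydraulic radius R = A/P = 0.8605/2.332 = 0.3689 m.
From Manning's equation, S = [nQ / (1 A R^(2/3))]² = [0.014 × 1.9 / (1 × 0.8605 × 0.3689^(2/3))]² = 0.00361.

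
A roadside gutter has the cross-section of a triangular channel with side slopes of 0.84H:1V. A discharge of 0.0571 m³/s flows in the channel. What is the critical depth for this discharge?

y_c = 0.248 m

At critical depth, Q² T / (g A³) = 1, i.e. A³/T = Q²/g = 0.0571²/9.81 = 0.0003324.
Trying y = 0.299 m: A³/T = 0.0008431 — over.
Trying y = 0.212 m: A³/T = 0.0001511 — short.
Trying y = 0.248 m: A³/T = 0.000331 — ≈ 0.0003324.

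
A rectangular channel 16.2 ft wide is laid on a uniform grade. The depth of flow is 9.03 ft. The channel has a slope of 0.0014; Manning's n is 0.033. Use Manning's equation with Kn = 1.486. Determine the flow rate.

Q = 649 ft³/s

Flow area A = b·y = 16.2 × 9.03 = 146.3 ft². Wetted perimeter P = b + 2y = 16.2 + 2×9.03 = 34.26 ft.
Hydraulic radius R = A/P = 146.3/34.26 = 4.27 ft.
Manning's equation: Q = (1.486/n) A R^(2/3) S^(1/2) = (1.486/0.033) × 146.3 × 4.27^(2/3) × 0.0014^(1/2) = 649 ft³/s.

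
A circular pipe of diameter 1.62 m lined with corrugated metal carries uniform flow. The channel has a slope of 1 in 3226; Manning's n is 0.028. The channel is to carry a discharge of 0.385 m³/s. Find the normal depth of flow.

Manning's equation rearranged: A R^(2/3) = nQ / (1·√S) = 0.028 × 0.385 / (√0.00031) = 0.6123.
Trying y = 0.683 m: A R^(2/3) = 0.4183 — too small.
Trying y = 1.07 m: A R^(2/3) = 0.873 — too large.
Trying y = 0.85 m: A R^(2/3) = 0.6117 — matches.

y_n = 0.85 m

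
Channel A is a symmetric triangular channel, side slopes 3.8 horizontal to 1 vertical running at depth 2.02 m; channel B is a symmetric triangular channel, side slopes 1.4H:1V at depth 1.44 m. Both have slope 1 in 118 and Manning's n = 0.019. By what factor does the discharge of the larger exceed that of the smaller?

7.51

Channel A: For a triangular section with side slope z = 3.8: A = zy² = 3.8×2.02² = 15.51 m²; P = 2y√(1+z²) = 2×2.02×3.929 = 15.87 m. Hydraulic radius R = A/P = 15.51/15.87 = 0.9767 m. Q_A = (1/0.019)·15.51·0.9767^(2/3)·√0.008475 = 73.96 m³/s.
Channel B: For a triangular section with side slope z = 1.4: A = zy² = 1.4×1.44² = 2.903 m²; P = 2y√(1+z²) = 2×1.44×1.72 = 4.955 m. Hydraulic radius R = A/P = 2.903/4.955 = 0.5859 m. Q_B = (1/0.019)·2.903·0.5859^(2/3)·√0.008475 = 9.848 m³/s.
The larger discharge is 73.96 m³/s and the smaller is 9.848 m³/s; the ratio is 7.51.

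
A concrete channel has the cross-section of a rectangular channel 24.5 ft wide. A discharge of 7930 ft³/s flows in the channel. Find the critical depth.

For a rectangular channel, critical depth y_c = (q²/g)^(1/3) where q = Q/b = 7930/24.5 = 323.7 ft²/s.
So y_c = (323.7²/32.2)^(1/3) = 14.8 ft.

y_c = 14.8 ft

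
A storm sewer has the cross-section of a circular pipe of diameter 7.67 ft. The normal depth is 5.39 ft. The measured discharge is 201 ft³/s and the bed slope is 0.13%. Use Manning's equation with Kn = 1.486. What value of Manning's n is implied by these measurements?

For a circular section of diameter D = 7.67 ft at depth y = 5.39 ft, the central angle is θ = 2 arccos(1 − 2y/D) = 3.977 rad. Then A = (D²/8)(θ − sin θ) = 34.69 ft² and P = Dθ/2 = 15.25 ft.
Hydraulic radius R = A/P = 34.69/15.25 = 2.275 ft.
Rearranging Manning's equation: n = (1.486/Q) A R^(2/3) S^(1/2) = (1.486/201) × 34.69 × 2.275^(2/3) × √0.0013 = 0.016.

n = 0.016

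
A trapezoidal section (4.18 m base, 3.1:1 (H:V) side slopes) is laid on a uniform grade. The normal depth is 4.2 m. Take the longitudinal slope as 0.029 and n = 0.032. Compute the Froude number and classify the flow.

With bottom width b = 4.18 m and side slope z = 3.1: A = (b + zy)y = (4.18 + 3.1×4.2)×4.2 = 72.24 m²; P = b + 2y√(1+z²) = 4.18 + 2×4.2×3.257 = 31.54 m.
Hydraulic radius R = A/P = 72.24/31.54 = 2.29 m.
V = (1/n) R^(2/3) √S = (1/0.032) × 2.29^(2/3) × √0.029 = 9.247 m/s. Hydraulic depth D_h = A/T = 72.24/30.22 = 2.39 m.
Froude number Fr = V/√(g·D_h) = 9.247/√(9.81×2.39) = 1.91, which is greater than 1, so the flow is supercritical.

supercritical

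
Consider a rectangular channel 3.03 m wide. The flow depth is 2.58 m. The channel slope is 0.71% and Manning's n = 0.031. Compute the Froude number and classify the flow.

Flow area A = b·y = 3.03 × 2.58 = 7.817 m². Wetted perimeter P = b + 2y = 3.03 + 2×2.58 = 8.19 m.
Hydraulic radius R = A/P = 7.817/8.19 = 0.9545 m.
V = (1/n) R^(2/3) √S = (1/0.031) × 0.9545^(2/3) × √0.0071 = 2.635 m/s. Hydraulic depth D_h = A/T = 7.817/3.03 = 2.58 m.
Froude number Fr = V/√(g·D_h) = 2.635/√(9.81×2.58) = 0.524, which is less than 1, so the flow is subcritical.

subcritical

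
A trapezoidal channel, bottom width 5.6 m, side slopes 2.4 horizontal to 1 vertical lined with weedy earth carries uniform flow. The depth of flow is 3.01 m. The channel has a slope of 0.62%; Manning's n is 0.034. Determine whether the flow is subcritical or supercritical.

With bottom width b = 5.6 m and side slope z = 2.4: A = (b + zy)y = (5.6 + 2.4×3.01)×3.01 = 38.6 m²; P = b + 2y√(1+z²) = 5.6 + 2×3.01×2.6 = 21.25 m.
Hydraulic radius R = A/P = 38.6/21.25 = 1.816 m.
V = (1/n) R^(2/3) √S = (1/0.034) × 1.816^(2/3) × √0.0062 = 3.448 m/s. Hydraulic depth D_h = A/T = 38.6/20.05 = 1.925 m.
Froude number Fr = V/√(g·D_h) = 3.448/√(9.81×1.925) = 0.793, which is less than 1, so the flow is subcritical.

subcritical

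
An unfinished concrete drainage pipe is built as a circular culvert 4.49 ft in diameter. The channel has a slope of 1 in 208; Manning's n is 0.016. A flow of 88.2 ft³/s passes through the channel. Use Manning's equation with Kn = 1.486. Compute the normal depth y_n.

Manning's equation rearranged: A R^(2/3) = nQ / (1.486·√S) = 0.016 × 88.2 / (1.486 × √0.004808) = 13.7.
At y = 3.6 ft: A R^(2/3) = 16.75 — over.
At y = 2.41 ft: A R^(2/3) = 9.626 — short.
At y = 3.04 ft: A R^(2/3) = 13.69 — matches.

y_n = 3.04 ft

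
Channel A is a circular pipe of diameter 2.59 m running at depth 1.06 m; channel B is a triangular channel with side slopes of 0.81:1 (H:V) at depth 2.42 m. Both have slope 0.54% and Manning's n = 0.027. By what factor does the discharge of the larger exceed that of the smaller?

Channel A: For a circular section of diameter D = 2.59 m at depth y = 1.06 m, the central angle is θ = 2 arccos(1 − 2y/D) = 2.777 rad. Then A = (D²/8)(θ − sin θ) = 2.029 m² and P = Dθ/2 = 3.596 m. Hydraulic radius R = A/P = 2.029/3.596 = 0.5643 m. Q_A = (1/0.027)·2.029·0.5643^(2/3)·√0.0054 = 3.771 m³/s.
Channel B: For a triangular section with side slope z = 0.81: A = zy² = 0.81×2.42² = 4.744 m²; P = 2y√(1+z²) = 2×2.42×1.287 = 6.229 m. Hydraulic radius R = A/P = 4.744/6.229 = 0.7616 m. Q_B = (1/0.027)·4.744·0.7616^(2/3)·√0.0054 = 10.77 m³/s.
The larger discharge is 10.77 m³/s and the smaller is 3.771 m³/s; the ratio is 2.86.

2.86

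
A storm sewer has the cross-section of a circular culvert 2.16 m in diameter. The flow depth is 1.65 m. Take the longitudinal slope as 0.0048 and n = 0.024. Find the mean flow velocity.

For a circular section of diameter D = 2.16 m at depth y = 1.65 m, the central angle is θ = 2 arccos(1 − 2y/D) = 4.254 rad. Then A = (D²/8)(θ − sin θ) = 3.004 m² and P = Dθ/2 = 4.594 m.
Hydraulic radius R = A/P = 3.004/4.594 = 0.6538 m.
From Manning's equation, V = (1/n) R^(2/3) S^(1/2) = (1/0.024) × 0.6538^(2/3) × 0.0048^(1/2) = 2.17 m/s.

V = 2.17 m/s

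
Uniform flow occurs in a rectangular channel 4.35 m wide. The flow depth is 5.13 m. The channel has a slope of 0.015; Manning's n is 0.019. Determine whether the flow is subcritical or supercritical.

supercritical

Flow area A = b·y = 4.35 × 5.13 = 22.32 m². Wetted perimeter P = b + 2y = 4.35 + 2×5.13 = 14.61 m.
Hydraulic radius R = A/P = 22.32/14.61 = 1.527 m.
V = (1/n) R^(2/3) √S = (1/0.019) × 1.527^(2/3) × √0.015 = 8.549 m/s. Hydraulic depth D_h = A/T = 22.32/4.35 = 5.13 m.
Froude number Fr = V/√(g·D_h) = 8.549/√(9.81×5.13) = 1.21, which is greater than 1, so the flow is supercritical.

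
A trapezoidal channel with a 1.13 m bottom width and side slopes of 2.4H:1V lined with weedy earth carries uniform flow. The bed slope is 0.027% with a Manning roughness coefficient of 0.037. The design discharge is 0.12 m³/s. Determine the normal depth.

Manning's equation rearranged: A R^(2/3) = nQ / (1·√S) = 0.037 × 0.12 / (√0.00027) = 0.2702.
At y = 0.452 m: A R^(2/3) = 0.4362 — over.
At y = 0.356 m: A R^(2/3) = 0.2705 — matches.

y_n = 0.356 m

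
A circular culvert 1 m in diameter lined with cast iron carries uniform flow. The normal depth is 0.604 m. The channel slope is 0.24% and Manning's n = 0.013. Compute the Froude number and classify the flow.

subcritical

For a circular section of diameter D = 1 m at depth y = 0.604 m, the central angle is θ = 2 arccos(1 − 2y/D) = 3.561 rad. Then A = (D²/8)(θ − sin θ) = 0.4959 m² and P = Dθ/2 = 1.78 m.
Hydraulic radius R = A/P = 0.4959/1.78 = 0.2786 m.
V = (1/n) R^(2/3) √S = (1/0.013) × 0.2786^(2/3) × √0.0024 = 1.607 m/s. Hydraulic depth D_h = A/T = 0.4959/0.9781 = 0.507 m.
Froude number Fr = V/√(g·D_h) = 1.607/√(9.81×0.507) = 0.721, which is less than 1, so the flow is subcritical.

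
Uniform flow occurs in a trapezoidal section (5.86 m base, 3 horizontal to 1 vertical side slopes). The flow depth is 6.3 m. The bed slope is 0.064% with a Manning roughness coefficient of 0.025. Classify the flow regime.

subcritical

With bottom width b = 5.86 m and side slope z = 3: A = (b + zy)y = (5.86 + 3×6.3)×6.3 = 156 m²; P = b + 2y√(1+z²) = 5.86 + 2×6.3×3.162 = 45.7 m.
Hydraulic radius R = A/P = 156/45.7 = 3.413 m.
V = (1/n) R^(2/3) √S = (1/0.025) × 3.413^(2/3) × √0.00064 = 2.294 m/s. Hydraulic depth D_h = A/T = 156/43.66 = 3.573 m.
Froude number Fr = V/√(g·D_h) = 2.294/√(9.81×3.573) = 0.387, which is less than 1, so the flow is subcritical.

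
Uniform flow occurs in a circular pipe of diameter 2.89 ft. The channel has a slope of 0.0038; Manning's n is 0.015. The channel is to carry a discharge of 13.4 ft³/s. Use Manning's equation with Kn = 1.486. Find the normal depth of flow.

y_n = 1.3 ft

Manning's equation rearranged: A R^(2/3) = nQ / (1.486·√S) = 0.015 × 13.4 / (1.486 × √0.0038) = 2.194.
Trying y = 1.05 ft: A R^(2/3) = 1.49 — short.
Trying y = 1.59 ft: A R^(2/3) = 3.095 — over.
Trying y = 1.3 ft: A R^(2/3) = 2.199 — close enough.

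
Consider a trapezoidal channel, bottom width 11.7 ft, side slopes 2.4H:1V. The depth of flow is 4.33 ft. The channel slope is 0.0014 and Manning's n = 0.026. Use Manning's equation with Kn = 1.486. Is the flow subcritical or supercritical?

subcritical

With bottom width b = 11.7 ft and side slope z = 2.4: A = (b + zy)y = (11.7 + 2.4×4.33)×4.33 = 95.66 ft²; P = b + 2y√(1+z²) = 11.7 + 2×4.33×2.6 = 34.22 ft.
Hydraulic radius R = A/P = 95.66/34.22 = 2.796 ft.
V = (1.486/n) R^(2/3) √S = (1.486/0.026) × 2.796^(2/3) × √0.0014 = 4.244 ft/s. Hydraulic depth D_h = A/T = 95.66/32.48 = 2.945 ft.
Froude number Fr = V/√(g·D_h) = 4.244/√(32.2×2.945) = 0.436, which is less than 1, so the flow is subcritical.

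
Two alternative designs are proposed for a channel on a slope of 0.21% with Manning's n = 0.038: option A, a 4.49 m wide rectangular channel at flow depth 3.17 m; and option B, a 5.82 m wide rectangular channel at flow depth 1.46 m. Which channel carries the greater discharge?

Channel A: Flow area A = b·y = 4.49 × 3.17 = 14.23 m². Wetted perimeter P = b + 2y = 4.49 + 2×3.17 = 10.83 m. Hydraulic radius R = A/P = 14.23/10.83 = 1.314 m. Q_A = (1/0.038)·14.23·1.314^(2/3)·√0.0021 = 20.59 m³/s.
Channel B: Flow area A = b·y = 5.82 × 1.46 = 8.497 m². Wetted perimeter P = b + 2y = 5.82 + 2×1.46 = 8.74 m. Hydraulic radius R = A/P = 8.497/8.74 = 0.9722 m. Q_B = (1/0.038)·8.497·0.9722^(2/3)·√0.0021 = 10.06 m³/s.
Q_A = 20.59 m³/s vs Q_B = 10.06 m³/s, so channel A carries more.

channel A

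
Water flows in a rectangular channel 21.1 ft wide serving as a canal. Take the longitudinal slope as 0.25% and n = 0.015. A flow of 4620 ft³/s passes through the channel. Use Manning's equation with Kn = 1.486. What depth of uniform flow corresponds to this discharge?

Manning's equation rearranged: A R^(2/3) = nQ / (1.486·√S) = 0.015 × 4620 / (1.486 × √0.0025) = 932.7.
Try y = 9.31 ft: A R^(2/3) = 570.2 — short.
Try y = 16.7 ft: A R^(2/3) = 1223 — over.
Try y = 13.5 ft: A R^(2/3) = 932.4 — ≈ 932.7.

y_n = 13.5 ft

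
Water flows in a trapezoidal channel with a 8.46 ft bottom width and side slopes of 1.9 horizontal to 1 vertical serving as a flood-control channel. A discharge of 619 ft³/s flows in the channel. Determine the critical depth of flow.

At critical depth, Q² T / (g A³) = 1, i.e. A³/T = Q²/g = 619²/32.2 = 11900.
At y = 3.41 ft: A³/T = 6172 — low.
At y = 4.74 ft: A³/T = 21440 — high.
At y = 4.06 ft: A³/T = 11850 — ≈ 11900.

y_c = 4.06 ft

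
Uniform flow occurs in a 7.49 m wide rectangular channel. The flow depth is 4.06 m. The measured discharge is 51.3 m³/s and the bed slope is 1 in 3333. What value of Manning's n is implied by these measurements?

n = 0.016

Flow area A = b·y = 7.49 × 4.06 = 30.41 m². Wetted perimeter P = b + 2y = 7.49 + 2×4.06 = 15.61 m.
Hydraulic radius R = A/P = 30.41/15.61 = 1.948 m.
Rearranging Manning's equation: n = (1/Q) A R^(2/3) S^(1/2) = (1/51.3) × 30.41 × 1.948^(2/3) × √0.0003 = 0.016.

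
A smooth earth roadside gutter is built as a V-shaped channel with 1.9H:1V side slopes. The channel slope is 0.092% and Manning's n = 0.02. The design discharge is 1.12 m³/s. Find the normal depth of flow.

y_n = 0.86 m

Manning's equation rearranged: A R^(2/3) = nQ / (1·√S) = 0.02 × 1.12 / (√0.00092) = 0.7385.
Trying y = 0.721 m: A R^(2/3) = 0.4611 — short.
Trying y = 0.86 m: A R^(2/3) = 0.7379 — ≈ 0.7385.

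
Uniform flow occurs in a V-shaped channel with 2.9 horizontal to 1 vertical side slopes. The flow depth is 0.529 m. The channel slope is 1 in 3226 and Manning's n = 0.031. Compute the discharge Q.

Q = 0.183 m³/s

For a triangular section with side slope z = 2.9: A = zy² = 2.9×0.529² = 0.8115 m²; P = 2y√(1+z²) = 2×0.529×3.068 = 3.245 m.
Hydraulic radius R = A/P = 0.8115/3.245 = 0.2501 m.
Manning's equation: Q = (1/n) A R^(2/3) S^(1/2) = (1/0.031) × 0.8115 × 0.2501^(2/3) × 0.00031^(1/2) = 0.183 m³/s.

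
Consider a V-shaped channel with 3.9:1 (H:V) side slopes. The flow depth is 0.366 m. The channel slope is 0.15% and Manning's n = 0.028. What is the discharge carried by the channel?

Q = 0.228 m³/s

For a triangular section with side slope z = 3.9: A = zy² = 3.9×0.366² = 0.5224 m²; P = 2y√(1+z²) = 2×0.366×4.026 = 2.947 m.
Hydraulic radius R = A/P = 0.5224/2.947 = 0.1773 m.
Manning's equation: Q = (1/n) A R^(2/3) S^(1/2) = (1/0.028) × 0.5224 × 0.1773^(2/3) × 0.0015^(1/2) = 0.228 m³/s.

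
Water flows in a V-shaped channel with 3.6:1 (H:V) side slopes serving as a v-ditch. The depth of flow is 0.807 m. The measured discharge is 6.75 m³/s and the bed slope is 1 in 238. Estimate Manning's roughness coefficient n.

For a triangular section with side slope z = 3.6: A = zy² = 3.6×0.807² = 2.344 m²; P = 2y√(1+z²) = 2×0.807×3.736 = 6.03 m.
Hydraulic radius R = A/P = 2.344/6.03 = 0.3888 m.
Rearranging Manning's equation: n = (1/Q) A R^(2/3) S^(1/2) = (1/6.75) × 2.344 × 0.3888^(2/3) × √0.004202 = 0.012.

n = 0.012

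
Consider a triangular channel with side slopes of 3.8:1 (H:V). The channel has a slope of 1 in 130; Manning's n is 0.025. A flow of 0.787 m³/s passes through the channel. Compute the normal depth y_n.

y_n = 0.415 m

Manning's equation rearranged: A R^(2/3) = nQ / (1·√S) = 0.025 × 0.787 / (√0.007692) = 0.2243.
At y = 0.341 m: A R^(2/3) = 0.1329 — low.
At y = 0.489 m: A R^(2/3) = 0.3475 — high.
At y = 0.415 m: A R^(2/3) = 0.2243 — matches.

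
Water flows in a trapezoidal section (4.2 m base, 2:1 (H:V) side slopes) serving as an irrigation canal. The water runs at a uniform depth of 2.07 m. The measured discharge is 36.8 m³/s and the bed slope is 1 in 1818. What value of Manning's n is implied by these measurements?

With bottom width b = 4.2 m and side slope z = 2: A = (b + zy)y = (4.2 + 2×2.07)×2.07 = 17.26 m²; P = b + 2y√(1+z²) = 4.2 + 2×2.07×2.236 = 13.46 m.
Hydraulic radius R = A/P = 17.26/13.46 = 1.283 m.
Rearranging Manning's equation: n = (1/Q) A R^(2/3) S^(1/2) = (1/36.8) × 17.26 × 1.283^(2/3) × √0.0005501 = 0.013.

n = 0.013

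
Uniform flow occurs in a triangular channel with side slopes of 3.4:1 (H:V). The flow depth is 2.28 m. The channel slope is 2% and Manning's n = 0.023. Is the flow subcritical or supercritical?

supercritical

For a triangular section with side slope z = 3.4: A = zy² = 3.4×2.28² = 17.67 m²; P = 2y√(1+z²) = 2×2.28×3.544 = 16.16 m.
Hydraulic radius R = A/P = 17.67/16.16 = 1.094 m.
V = (1/n) R^(2/3) √S = (1/0.023) × 1.094^(2/3) × √0.02 = 6.527 m/s. Hydraulic depth D_h = A/T = 17.67/15.5 = 1.14 m.
Froude number Fr = V/√(g·D_h) = 6.527/√(9.81×1.14) = 1.95, which is greater than 1, so the flow is supercritical.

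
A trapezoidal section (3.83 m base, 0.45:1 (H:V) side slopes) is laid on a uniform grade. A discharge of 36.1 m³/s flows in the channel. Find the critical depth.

At critical depth, Q² T / (g A³) = 1, i.e. A³/T = Q²/g = 36.1²/9.81 = 132.8.
Try y = 2.33 m: A³/T = 247.8 — high.
Try y = 1.93 m: A³/T = 133.9 — ≈ 132.8.

y_c = 1.93 m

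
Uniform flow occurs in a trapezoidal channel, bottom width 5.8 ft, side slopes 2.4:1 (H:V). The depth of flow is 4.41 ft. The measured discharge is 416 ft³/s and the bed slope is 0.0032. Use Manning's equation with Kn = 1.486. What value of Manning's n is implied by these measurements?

With bottom width b = 5.8 ft and side slope z = 2.4: A = (b + zy)y = (5.8 + 2.4×4.41)×4.41 = 72.25 ft²; P = b + 2y√(1+z²) = 5.8 + 2×4.41×2.6 = 28.73 ft.
Hydraulic radius R = A/P = 72.25/28.73 = 2.515 ft.
Rearranging Manning's equation: n = (1.486/Q) A R^(2/3) S^(1/2) = (1.486/416) × 72.25 × 2.515^(2/3) × √0.0032 = 0.027.

n = 0.027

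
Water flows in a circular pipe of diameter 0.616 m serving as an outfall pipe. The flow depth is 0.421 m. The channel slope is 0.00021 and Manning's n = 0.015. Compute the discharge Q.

Q = 0.0671 m³/s

For a circular section of diameter D = 0.616 m at depth y = 0.421 m, the central angle is θ = 2 arccos(1 − 2y/D) = 3.893 rad. Then A = (D²/8)(θ − sin θ) = 0.217 m² and P = Dθ/2 = 1.199 m.
Hydraulic radius R = A/P = 0.217/1.199 = 0.181 m.
Manning's equation: Q = (1/n) A R^(2/3) S^(1/2) = (1/0.015) × 0.217 × 0.181^(2/3) × 0.00021^(1/2) = 0.0671 m³/s.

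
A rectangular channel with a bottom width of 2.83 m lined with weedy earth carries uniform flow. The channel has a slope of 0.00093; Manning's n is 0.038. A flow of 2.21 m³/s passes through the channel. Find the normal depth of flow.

Manning's equation rearranged: A R^(2/3) = nQ / (1·√S) = 0.038 × 2.21 / (√0.00093) = 2.754.
Try y = 1.09 m: A R^(2/3) = 2.233 — low.
Try y = 1.27 m: A R^(2/3) = 2.75 — close enough.

y_n = 1.27 m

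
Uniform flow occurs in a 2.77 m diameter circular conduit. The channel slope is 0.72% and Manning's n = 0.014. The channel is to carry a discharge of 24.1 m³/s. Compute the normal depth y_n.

Manning's equation rearranged: A R^(2/3) = nQ / (1·√S) = 0.014 × 24.1 / (√0.0072) = 3.976.
Try y = 2.33 m: A R^(2/3) = 4.822 — too large.
Try y = 1.75 m: A R^(2/3) = 3.424 — too small.
Try y = 1.95 m: A R^(2/3) = 3.978 — close enough.

y_n = 1.95 m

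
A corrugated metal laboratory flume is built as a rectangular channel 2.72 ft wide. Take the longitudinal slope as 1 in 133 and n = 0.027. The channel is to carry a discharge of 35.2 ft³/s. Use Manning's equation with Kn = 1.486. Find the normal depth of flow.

Manning's equation rearranged: A R^(2/3) = nQ / (1.486·√S) = 0.027 × 35.2 / (1.486 × √0.007519) = 7.376.
At y = 3.57 ft: A R^(2/3) = 9.612 — too large.
At y = 2 ft: A R^(2/3) = 4.725 — too small.
At y = 2.86 ft: A R^(2/3) = 7.368 — close enough.

y_n = 2.86 ft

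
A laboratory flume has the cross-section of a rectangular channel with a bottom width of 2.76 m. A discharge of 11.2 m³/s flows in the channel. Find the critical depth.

For a rectangular channel, critical depth y_c = (q²/g)^(1/3) where q = Q/b = 11.2/2.76 = 4.058 m²/s.
So y_c = (4.058²/9.81)^(1/3) = 1.19 m.

y_c = 1.19 m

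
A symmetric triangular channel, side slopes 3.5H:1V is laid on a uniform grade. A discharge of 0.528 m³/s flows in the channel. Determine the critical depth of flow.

At critical depth, Q² T / (g A³) = 1, i.e. A³/T = Q²/g = 0.528²/9.81 = 0.02842.
Try y = 0.395 m: A³/T = 0.0589 — high.
Try y = 0.341 m: A³/T = 0.02824 — ≈ 0.02842.

y_c = 0.341 m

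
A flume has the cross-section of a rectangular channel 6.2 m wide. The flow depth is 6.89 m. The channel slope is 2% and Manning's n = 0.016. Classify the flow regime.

Flow area A = b·y = 6.2 × 6.89 = 42.72 m². Wetted perimeter P = b + 2y = 6.2 + 2×6.89 = 19.98 m.
Hydraulic radius R = A/P = 42.72/19.98 = 2.138 m.
V = (1/n) R^(2/3) √S = (1/0.016) × 2.138^(2/3) × √0.02 = 14.67 m/s. Hydraulic depth D_h = A/T = 42.72/6.2 = 6.89 m.
Froude number Fr = V/√(g·D_h) = 14.67/√(9.81×6.89) = 1.78, which is greater than 1, so the flow is supercritical.

supercritical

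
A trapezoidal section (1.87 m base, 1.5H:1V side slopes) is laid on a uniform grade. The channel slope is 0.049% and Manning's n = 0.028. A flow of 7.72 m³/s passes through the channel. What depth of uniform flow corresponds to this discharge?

y_n = 1.96 m

Manning's equation rearranged: A R^(2/3) = nQ / (1·√S) = 0.028 × 7.72 / (√0.00049) = 9.765.
Try y = 2.33 m: A R^(2/3) = 14.25 — high.
Try y = 1.4 m: A R^(2/3) = 4.803 — low.
Try y = 1.96 m: A R^(2/3) = 9.77 — ≈ 9.765.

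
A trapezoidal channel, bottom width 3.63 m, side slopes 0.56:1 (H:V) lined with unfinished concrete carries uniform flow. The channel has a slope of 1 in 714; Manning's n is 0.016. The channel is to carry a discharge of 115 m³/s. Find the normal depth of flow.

y_n = 4.79 m

Manning's equation rearranged: A R^(2/3) = nQ / (1·√S) = 0.016 × 115 / (√0.001401) = 49.17.
Try y = 3.65 m: A R^(2/3) = 29.8 — too small.
Try y = 4.79 m: A R^(2/3) = 49.1 — ≈ 49.17.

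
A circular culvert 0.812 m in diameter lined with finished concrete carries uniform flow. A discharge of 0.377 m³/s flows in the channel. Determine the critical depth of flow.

y_c = 0.367 m

At critical depth, Q² T / (g A³) = 1, i.e. A³/T = Q²/g = 0.377²/9.81 = 0.01449.
Try y = 0.264 m: A³/T = 0.004092 — low.
Try y = 0.367 m: A³/T = 0.01453 — close enough.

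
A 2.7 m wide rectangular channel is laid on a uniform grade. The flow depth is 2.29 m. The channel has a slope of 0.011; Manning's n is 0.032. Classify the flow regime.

subcritical

Flow area A = b·y = 2.7 × 2.29 = 6.183 m². Wetted perimeter P = b + 2y = 2.7 + 2×2.29 = 7.28 m.
Hydraulic radius R = A/P = 6.183/7.28 = 0.8493 m.
V = (1/n) R^(2/3) √S = (1/0.032) × 0.8493^(2/3) × √0.011 = 2.939 m/s. Hydraulic depth D_h = A/T = 6.183/2.7 = 2.29 m.
Froude number Fr = V/√(g·D_h) = 2.939/√(9.81×2.29) = 0.62, which is less than 1, so the flow is subcritical.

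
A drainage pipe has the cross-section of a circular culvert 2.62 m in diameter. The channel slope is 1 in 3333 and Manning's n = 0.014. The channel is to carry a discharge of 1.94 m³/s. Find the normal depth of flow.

Manning's equation rearranged: A R^(2/3) = nQ / (1·√S) = 0.014 × 1.94 / (√0.0003) = 1.568.
Try y = 1.24 m: A R^(2/3) = 1.85 — high.
Try y = 1.13 m: A R^(2/3) = 1.57 — close enough.

y_n = 1.13 m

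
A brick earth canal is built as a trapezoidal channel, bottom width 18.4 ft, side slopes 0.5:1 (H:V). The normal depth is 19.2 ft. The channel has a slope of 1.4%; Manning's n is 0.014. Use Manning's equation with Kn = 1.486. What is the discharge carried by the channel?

With bottom width b = 18.4 ft and side slope z = 0.5: A = (b + zy)y = (18.4 + 0.5×19.2)×19.2 = 537.6 ft²; P = b + 2y√(1+z²) = 18.4 + 2×19.2×1.118 = 61.33 ft.
Hydraulic radius R = A/P = 537.6/61.33 = 8.765 ft.
Manning's equation: Q = (1.486/n) A R^(2/3) S^(1/2) = (1.486/0.014) × 537.6 × 8.765^(2/3) × 0.014^(1/2) = 28700 ft³/s.

Q = 28700 ft³/s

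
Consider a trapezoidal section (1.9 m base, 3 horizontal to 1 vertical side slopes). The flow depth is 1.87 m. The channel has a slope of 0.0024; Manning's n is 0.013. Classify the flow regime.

supercritical

With bottom width b = 1.9 m and side slope z = 3: A = (b + zy)y = (1.9 + 3×1.87)×1.87 = 14.04 m²; P = b + 2y√(1+z²) = 1.9 + 2×1.87×3.162 = 13.73 m.
Hydraulic radius R = A/P = 14.04/13.73 = 1.023 m.
V = (1/n) R^(2/3) √S = (1/0.013) × 1.023^(2/3) × √0.0024 = 3.826 m/s. Hydraulic depth D_h = A/T = 14.04/13.12 = 1.07 m.
Froude number Fr = V/√(g·D_h) = 3.826/√(9.81×1.07) = 1.18, which is greater than 1, so the flow is supercritical.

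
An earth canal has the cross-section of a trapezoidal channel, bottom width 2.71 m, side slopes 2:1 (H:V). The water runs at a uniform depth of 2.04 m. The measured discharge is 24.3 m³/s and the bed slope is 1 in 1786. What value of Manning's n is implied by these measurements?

n = 0.015

With bottom width b = 2.71 m and side slope z = 2: A = (b + zy)y = (2.71 + 2×2.04)×2.04 = 13.85 m²; P = b + 2y√(1+z²) = 2.71 + 2×2.04×2.236 = 11.83 m.
Hydraulic radius R = A/P = 13.85/11.83 = 1.171 m.
Rearranging Manning's equation: n = (1/Q) A R^(2/3) S^(1/2) = (1/24.3) × 13.85 × 1.171^(2/3) × √0.0005599 = 0.015.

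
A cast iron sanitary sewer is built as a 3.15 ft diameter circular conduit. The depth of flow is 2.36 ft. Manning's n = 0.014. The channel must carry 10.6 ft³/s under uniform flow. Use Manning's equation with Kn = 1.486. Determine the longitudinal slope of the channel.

For a circular section of diameter D = 3.15 ft at depth y = 2.36 ft, the central angle is θ = 2 arccos(1 − 2y/D) = 4.185 rad. Then A = (D²/8)(θ − sin θ) = 6.263 ft² and P = Dθ/2 = 6.592 ft.
Hydraulic radius R = A/P = 6.263/6.592 = 0.9501 ft.
From Manning's equation, S = [nQ / (1.486 A R^(2/3))]² = [0.014 × 10.6 / (1.486 × 6.263 × 0.9501^(2/3))]² = 0.000272.

S = 0.000272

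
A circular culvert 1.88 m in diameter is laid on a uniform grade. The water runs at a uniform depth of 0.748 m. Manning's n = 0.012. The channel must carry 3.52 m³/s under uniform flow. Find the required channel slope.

For a circular section of diameter D = 1.88 m at depth y = 0.748 m, the central angle is θ = 2 arccos(1 − 2y/D) = 2.73 rad. Then A = (D²/8)(θ − sin θ) = 1.03 m² and P = Dθ/2 = 2.566 m.
Hydraulic radius R = A/P = 1.03/2.566 = 0.4012 m.
From Manning's equation, S = [nQ / (1 A R^(2/3))]² = [0.012 × 3.52 / (1 × 1.03 × 0.4012^(2/3))]² = 0.00569.

S = 0.00569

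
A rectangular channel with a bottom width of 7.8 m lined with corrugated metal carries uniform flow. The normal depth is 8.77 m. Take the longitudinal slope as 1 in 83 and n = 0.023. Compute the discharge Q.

Q = 633 m³/s

Flow area A = b·y = 7.8 × 8.77 = 68.41 m². Wetted perimeter P = b + 2y = 7.8 + 2×8.77 = 25.34 m.
Hydraulic radius R = A/P = 68.41/25.34 = 2.7 m.
Manning's equation: Q = (1/n) A R^(2/3) S^(1/2) = (1/0.023) × 68.41 × 2.7^(2/3) × 0.01205^(1/2) = 633 m³/s.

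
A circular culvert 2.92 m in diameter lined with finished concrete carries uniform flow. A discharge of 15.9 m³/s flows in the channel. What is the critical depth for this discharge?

y_c = 1.75 m

At critical depth, Q² T / (g A³) = 1, i.e. A³/T = Q²/g = 15.9²/9.81 = 25.77.
At y = 2.23 m: A³/T = 66.61 — too large.
At y = 1.45 m: A³/T = 12.52 — too small.
At y = 1.75 m: A³/T = 25.69 — ≈ 25.77.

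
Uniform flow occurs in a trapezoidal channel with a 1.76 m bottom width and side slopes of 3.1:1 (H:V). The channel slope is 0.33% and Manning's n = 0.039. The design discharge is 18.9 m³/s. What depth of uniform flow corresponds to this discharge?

y_n = 1.79 m

Manning's equation rearranged: A R^(2/3) = nQ / (1·√S) = 0.039 × 18.9 / (√0.0033) = 12.83.
At y = 1.42 m: A R^(2/3) = 7.507 — too small.
At y = 2.28 m: A R^(2/3) = 22.87 — too large.
At y = 1.79 m: A R^(2/3) = 12.86 — matches.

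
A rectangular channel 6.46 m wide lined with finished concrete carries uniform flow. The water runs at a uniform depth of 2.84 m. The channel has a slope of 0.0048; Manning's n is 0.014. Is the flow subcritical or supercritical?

supercritical

Flow area A = b·y = 6.46 × 2.84 = 18.35 m². Wetted perimeter P = b + 2y = 6.46 + 2×2.84 = 12.14 m.
Hydraulic radius R = A/P = 18.35/12.14 = 1.511 m.
V = (1/n) R^(2/3) √S = (1/0.014) × 1.511^(2/3) × √0.0048 = 6.517 m/s. Hydraulic depth D_h = A/T = 18.35/6.46 = 2.84 m.
Froude number Fr = V/√(g·D_h) = 6.517/√(9.81×2.84) = 1.23, which is greater than 1, so the flow is supercritical.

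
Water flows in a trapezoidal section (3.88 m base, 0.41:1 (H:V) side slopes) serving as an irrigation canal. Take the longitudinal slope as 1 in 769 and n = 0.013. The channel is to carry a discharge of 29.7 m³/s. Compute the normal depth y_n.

Manning's equation rearranged: A R^(2/3) = nQ / (1·√S) = 0.013 × 29.7 / (√0.0013) = 10.71.
Trying y = 2.45 m: A R^(2/3) = 14.28 — too large.
Trying y = 1.44 m: A R^(2/3) = 6.092 — too small.
Trying y = 2.05 m: A R^(2/3) = 10.71 — close enough.

y_n = 2.05 m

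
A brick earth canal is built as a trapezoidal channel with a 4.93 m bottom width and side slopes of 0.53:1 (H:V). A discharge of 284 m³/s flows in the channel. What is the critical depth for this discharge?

y_c = 5.65 m

At critical depth, Q² T / (g A³) = 1, i.e. A³/T = Q²/g = 284²/9.81 = 8222.
At y = 7.09 m: A³/T = 18780 — high.
At y = 4.98 m: A³/T = 5247 — low.
At y = 5.65 m: A³/T = 8220 — ≈ 8222.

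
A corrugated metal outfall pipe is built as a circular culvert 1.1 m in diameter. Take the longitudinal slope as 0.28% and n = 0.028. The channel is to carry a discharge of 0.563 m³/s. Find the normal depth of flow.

y_n = 0.705 m

Manning's equation rearranged: A R^(2/3) = nQ / (1·√S) = 0.028 × 0.563 / (√0.0028) = 0.2979.
At y = 0.562 m: A R^(2/3) = 0.2084 — low.
At y = 0.879 m: A R^(2/3) = 0.3924 — high.
At y = 0.705 m: A R^(2/3) = 0.2979 — matches.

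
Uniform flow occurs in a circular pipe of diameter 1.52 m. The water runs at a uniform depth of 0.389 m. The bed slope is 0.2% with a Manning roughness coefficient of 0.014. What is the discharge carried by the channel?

For a circular section of diameter D = 1.52 m at depth y = 0.389 m, the central angle is θ = 2 arccos(1 − 2y/D) = 2.122 rad. Then A = (D²/8)(θ − sin θ) = 0.3666 m² and P = Dθ/2 = 1.612 m.
Hydraulic radius R = A/P = 0.3666/1.612 = 0.2274 m.
Manning's equation: Q = (1/n) A R^(2/3) S^(1/2) = (1/0.014) × 0.3666 × 0.2274^(2/3) × 0.002^(1/2) = 0.436 m³/s.

Q = 0.436 m³/s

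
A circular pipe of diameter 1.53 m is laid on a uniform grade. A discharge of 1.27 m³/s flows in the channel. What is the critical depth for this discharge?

y_c = 0.57 m

At critical depth, Q² T / (g A³) = 1, i.e. A³/T = Q²/g = 1.27²/9.81 = 0.1644.
Trying y = 0.403 m: A³/T = 0.04295 — low.
Trying y = 0.57 m: A³/T = 0.1644 — close enough.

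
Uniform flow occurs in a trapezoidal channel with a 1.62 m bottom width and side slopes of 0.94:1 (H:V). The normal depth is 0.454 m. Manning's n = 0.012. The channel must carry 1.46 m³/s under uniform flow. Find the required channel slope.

S = 0.0016

With bottom width b = 1.62 m and side slope z = 0.94: A = (b + zy)y = (1.62 + 0.94×0.454)×0.454 = 0.9292 m²; P = b + 2y√(1+z²) = 1.62 + 2×0.454×1.372 = 2.866 m.
Hydraulic radius R = A/P = 0.9292/2.866 = 0.3242 m.
From Manning's equation, S = [nQ / (1 A R^(2/3))]² = [0.012 × 1.46 / (1 × 0.9292 × 0.3242^(2/3))]² = 0.0016.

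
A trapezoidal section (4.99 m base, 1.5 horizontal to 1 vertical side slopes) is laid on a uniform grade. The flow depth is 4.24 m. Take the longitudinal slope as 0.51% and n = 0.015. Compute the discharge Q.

Q = 408 m³/s

With bottom width b = 4.99 m and side slope z = 1.5: A = (b + zy)y = (4.99 + 1.5×4.24)×4.24 = 48.12 m²; P = b + 2y√(1+z²) = 4.99 + 2×4.24×1.803 = 20.28 m.
Hydraulic radius R = A/P = 48.12/20.28 = 2.373 m.
Manning's equation: Q = (1/n) A R^(2/3) S^(1/2) = (1/0.015) × 48.12 × 2.373^(2/3) × 0.0051^(1/2) = 408 m³/s.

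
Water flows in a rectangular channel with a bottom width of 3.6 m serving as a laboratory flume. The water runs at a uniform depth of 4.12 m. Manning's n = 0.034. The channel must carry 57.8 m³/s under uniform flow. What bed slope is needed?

S = 0.013

Flow area A = b·y = 3.6 × 4.12 = 14.83 m². Wetted perimeter P = b + 2y = 3.6 + 2×4.12 = 11.84 m.
Hydraulic radius R = A/P = 14.83/11.84 = 1.253 m.
From Manning's equation, S = [nQ / (1 A R^(2/3))]² = [0.034 × 57.8 / (1 × 14.83 × 1.253^(2/3))]² = 0.013.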